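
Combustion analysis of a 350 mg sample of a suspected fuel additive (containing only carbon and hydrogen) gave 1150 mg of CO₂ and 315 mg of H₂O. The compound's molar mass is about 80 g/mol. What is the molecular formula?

mol C = 1.15 g CO₂ ÷ 44.009 g/mol = 0.02613 mol
mol H = 2 × 0.315 g H₂O ÷ 18.015 g/mol = 0.03497 mol
Divide by the smallest (0.02613 mol): C 1.000, H 1.338
Multiplying each by 3 gives whole numbers: C 3.00, H 4.01
Empirical formula: C3H4
Empirical-formula mass = 40.06 g/mol; 80 ÷ 40.06 ≈ 2, so the molecular formula is C6H8.

C6H8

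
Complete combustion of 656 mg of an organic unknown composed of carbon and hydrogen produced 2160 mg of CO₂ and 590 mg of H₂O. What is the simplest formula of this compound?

C3H4

mol C = 2.16 g CO₂ ÷ 44.009 g/mol = 0.04908 mol
mol H = 2 × 0.590 g H₂O ÷ 18.015 g/mol = 0.06550 mol
Divide by the smallest (0.04908 mol): C 1.000, H 1.335
Multiplying each by 3 gives whole numbers: C 3.00, H 4.00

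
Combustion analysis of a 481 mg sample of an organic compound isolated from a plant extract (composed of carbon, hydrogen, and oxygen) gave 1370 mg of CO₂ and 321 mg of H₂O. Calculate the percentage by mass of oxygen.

14.8%

mol C = 1.37 g CO₂ ÷ 44.009 g/mol = 0.03113 mol
mol H = 2 × 0.321 g H₂O ÷ 18.015 g/mol = 0.03564 mol
mass O = 0.481 − (0.3739 + 0.03592) = 0.07118 g → mol O = 0.07118 ÷ 15.999 = 0.004449 mol
mass % O = 0.07118 g ÷ 0.481 g × 100%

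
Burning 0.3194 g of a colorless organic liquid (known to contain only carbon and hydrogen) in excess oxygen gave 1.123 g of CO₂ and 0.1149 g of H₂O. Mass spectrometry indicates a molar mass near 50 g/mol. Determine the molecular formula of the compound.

C4H2

mol C = 1.123 g CO₂ ÷ 44.009 g/mol = 0.025518 mol
mol H = 2 × 0.1149 g H₂O ÷ 18.015 g/mol = 0.012756 mol
Divide by the smallest (0.012756 mol): C 2.000, H 1.000
Empirical formula: C2H
Empirical-formula mass = 25.03 g/mol; 50 ÷ 25.03 ≈ 2, so the molecular formula is C4H2.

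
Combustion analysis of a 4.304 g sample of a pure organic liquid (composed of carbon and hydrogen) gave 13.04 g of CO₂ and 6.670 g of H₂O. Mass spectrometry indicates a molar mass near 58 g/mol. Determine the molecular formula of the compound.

mol C = 13.04 g CO₂ ÷ 44.009 g/mol = 0.29630 mol
mol H = 2 × 6.670 g H₂O ÷ 18.015 g/mol = 0.74049 mol
Divide by the smallest (0.29630 mol): C 1.000, H 2.499
Multiplying each by 2 gives whole numbers: C 2.00, H 5.00
Empirical formula: C2H5
Empirical-formula mass = 29.06 g/mol; 58 ÷ 29.06 ≈ 2, so the molecular formula is C4H10.

C4H10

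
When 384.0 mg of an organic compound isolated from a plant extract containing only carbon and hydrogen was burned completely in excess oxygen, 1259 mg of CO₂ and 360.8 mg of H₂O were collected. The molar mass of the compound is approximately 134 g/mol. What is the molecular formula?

mol C = 1.259 g CO₂ ÷ 44.009 g/mol = 0.028608 mol
mol H = 2 × 0.3608 g H₂O ÷ 18.015 g/mol = 0.040056 mol
Divide by the smallest (0.028608 mol): C 1.000, H 1.400
Multiplying each by 5 gives whole numbers: C 5.00, H 7.00
Empirical formula: C5H7
Empirical-formula mass = 67.11 g/mol; 134 ÷ 67.11 ≈ 2, so the molecular formula is C10H14.

C10H14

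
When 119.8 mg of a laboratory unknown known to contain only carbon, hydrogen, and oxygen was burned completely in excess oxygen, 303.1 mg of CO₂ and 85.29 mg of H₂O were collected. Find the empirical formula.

C8H11O2

mol C = 0.3031 g CO₂ ÷ 44.009 g/mol = 0.0068872 mol
mol H = 2 × 0.08529 g H₂O ÷ 18.015 g/mol = 0.0094688 mol
mass O = 0.1198 − (0.082722 + 0.0095445) = 0.027533 g → mol O = 0.027533 ÷ 15.999 = 0.0017209 mol
Divide by the smallest (0.0017209 mol): C 4.002, H 5.502, O 1.000
Multiplying each by 2 gives whole numbers: C 8.00, H 11.00, O 2.00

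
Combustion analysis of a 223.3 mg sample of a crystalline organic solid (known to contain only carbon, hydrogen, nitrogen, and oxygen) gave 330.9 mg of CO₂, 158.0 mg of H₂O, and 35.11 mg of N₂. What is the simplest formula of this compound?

C3H7NO2

mol C = 0.3309 g CO₂ ÷ 44.009 g/mol = 0.0075189 mol
mol H = 2 × 0.1580 g H₂O ÷ 18.015 g/mol = 0.017541 mol
mol N = 2 × 0.03511 g N₂ ÷ 28.014 g/mol = 0.0025066 mol
mass O = 0.2233 − (0.090310 + 0.017681 + 0.035110) = 0.080199 g → mol O = 0.080199 ÷ 15.999 = 0.0050128 mol
Divide by the smallest (0.0025066 mol): C 3.000, H 6.998, N 1.000, O 2.000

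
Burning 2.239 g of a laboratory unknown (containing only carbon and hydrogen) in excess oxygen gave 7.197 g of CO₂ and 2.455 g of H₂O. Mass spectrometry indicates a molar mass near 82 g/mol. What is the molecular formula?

mol C = 7.197 g CO₂ ÷ 44.009 g/mol = 0.16353 mol
mol H = 2 × 2.455 g H₂O ÷ 18.015 g/mol = 0.27255 mol
Divide by the smallest (0.16353 mol): C 1.000, H 1.667
Multiplying each by 3 gives whole numbers: C 3.00, H 5.00
Empirical formula: C3H5
Empirical-formula mass = 41.07 g/mol; 82 ÷ 41.07 ≈ 2, so the molecular formula is C6H10.

C6H10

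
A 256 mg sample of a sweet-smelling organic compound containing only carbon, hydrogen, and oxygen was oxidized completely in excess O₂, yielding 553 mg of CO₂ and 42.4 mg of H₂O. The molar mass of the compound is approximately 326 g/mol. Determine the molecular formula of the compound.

C16H6O8

mol C = 0.553 g CO₂ ÷ 44.009 g/mol = 0.01257 mol
mol H = 2 × 0.0424 g H₂O ÷ 18.015 g/mol = 0.004707 mol
mass O = 0.256 − (0.1509 + 0.004745) = 0.1003 g → mol O = 0.1003 ÷ 15.999 = 0.006271 mol
Divide by the smallest (0.004707 mol): C 2.669, H 1.000, O 1.332
Multiplying each by 3 gives whole numbers: C 8.01, H 3.00, O 4.00
Empirical formula: C8H3O4
Empirical-formula mass = 163.11 g/mol; 326 ÷ 163.11 ≈ 2, so the molecular formula is C16H6O8.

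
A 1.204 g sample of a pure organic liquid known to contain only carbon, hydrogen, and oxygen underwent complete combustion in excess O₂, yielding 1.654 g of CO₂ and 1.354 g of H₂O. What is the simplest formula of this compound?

CH4O

mol C = 1.654 g CO₂ ÷ 44.009 g/mol = 0.037583 mol
mol H = 2 × 1.354 g H₂O ÷ 18.015 g/mol = 0.15032 mol
mass O = 1.204 − (0.45141 + 0.15152) = 0.60107 g → mol O = 0.60107 ÷ 15.999 = 0.037569 mol
Divide by the smallest (0.037569 mol): C 1.000, H 4.001, O 1.000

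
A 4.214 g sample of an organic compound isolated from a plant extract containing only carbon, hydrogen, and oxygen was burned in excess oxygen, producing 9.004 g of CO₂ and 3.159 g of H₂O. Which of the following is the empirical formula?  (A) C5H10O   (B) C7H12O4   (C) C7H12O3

(C) C7H12O3

mol C = 9.004 g CO₂ ÷ 44.009 g/mol = 0.20459 mol
mol H = 2 × 3.159 g H₂O ÷ 18.015 g/mol = 0.35071 mol
mass O = 4.214 − (2.4574 + 0.35351) = 1.4031 g → mol O = 1.4031 ÷ 15.999 = 0.087699 mol
Divide by the smallest (0.087699 mol): C 2.333, H 3.999, O 1.000
Multiplying each by 3 gives whole numbers: C 7.00, H 12.00, O 3.00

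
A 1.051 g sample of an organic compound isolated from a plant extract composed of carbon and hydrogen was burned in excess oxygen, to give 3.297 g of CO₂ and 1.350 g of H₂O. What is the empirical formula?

mol C = 3.297 g CO₂ ÷ 44.009 g/mol = 0.074916 mol
mol H = 2 × 1.350 g H₂O ÷ 18.015 g/mol = 0.14988 mol
Divide by the smallest (0.074916 mol): C 1.000, H 2.001

CH2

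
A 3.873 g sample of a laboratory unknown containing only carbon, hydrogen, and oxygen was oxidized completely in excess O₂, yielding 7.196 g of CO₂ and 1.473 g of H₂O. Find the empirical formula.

mol C = 7.196 g CO₂ ÷ 44.009 g/mol = 0.16351 mol
mol H = 2 × 1.473 g H₂O ÷ 18.015 g/mol = 0.16353 mol
mass O = 3.873 − (1.9639 + 0.16484) = 1.7442 g → mol O = 1.7442 ÷ 15.999 = 0.10902 mol
Divide by the smallest (0.10902 mol): C 1.500, H 1.500, O 1.000
Multiplying each by 2 gives whole numbers: C 3.00, H 3.00, O 2.00

C3H3O2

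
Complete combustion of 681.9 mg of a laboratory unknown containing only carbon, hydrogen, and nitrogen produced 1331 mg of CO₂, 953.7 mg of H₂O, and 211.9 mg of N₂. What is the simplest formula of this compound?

C2H7N

mol C = 1.331 g CO₂ ÷ 44.009 g/mol = 0.030244 mol
mol H = 2 × 0.9537 g H₂O ÷ 18.015 g/mol = 0.10588 mol
mol N = 2 × 0.2119 g N₂ ÷ 28.014 g/mol = 0.015128 mol
Divide by the smallest (0.015128 mol): C 1.999, H 6.999, N 1.000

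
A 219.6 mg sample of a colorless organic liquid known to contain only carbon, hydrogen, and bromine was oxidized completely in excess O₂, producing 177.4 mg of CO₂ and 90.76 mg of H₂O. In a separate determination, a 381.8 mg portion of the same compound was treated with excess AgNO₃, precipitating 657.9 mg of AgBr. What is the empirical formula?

C2H5Br

mol C = 0.1774 g CO₂ ÷ 44.009 g/mol = 0.0040310 mol
mol H = 2 × 0.09076 g H₂O ÷ 18.015 g/mol = 0.010076 mol
From the AgBr data: mol Br per gram of compound = (0.6579 ÷ 187.772) ÷ 0.3818 = 0.0091768 mol/g, so in the 0.2196 g combustion sample mol Br = 0.0020152 mol
Divide by the smallest (0.0020152 mol): C 2.000, H 5.000, Br 1.000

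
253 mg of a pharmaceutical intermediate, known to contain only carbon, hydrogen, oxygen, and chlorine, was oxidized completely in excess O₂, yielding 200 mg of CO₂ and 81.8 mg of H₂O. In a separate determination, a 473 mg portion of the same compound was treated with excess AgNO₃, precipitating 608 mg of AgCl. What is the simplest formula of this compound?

mol C = 0.200 g CO₂ ÷ 44.009 g/mol = 0.004545 mol
mol H = 2 × 0.0818 g H₂O ÷ 18.015 g/mol = 0.009081 mol
From the AgCl data: mol Cl per gram of compound = (0.608 ÷ 143.318) ÷ 0.473 = 0.008969 mol/g, so in the 0.253 g combustion sample mol Cl = 0.002269 mol
mass O = 0.253 − (0.05458 + 0.009154 + 0.08044) = 0.1088 g → mol O = 0.1088 ÷ 15.999 = 0.006802 mol
Divide by the smallest (0.002269 mol): C 2.003, H 4.002, Cl 1.000, O 2.997

C2H4ClO3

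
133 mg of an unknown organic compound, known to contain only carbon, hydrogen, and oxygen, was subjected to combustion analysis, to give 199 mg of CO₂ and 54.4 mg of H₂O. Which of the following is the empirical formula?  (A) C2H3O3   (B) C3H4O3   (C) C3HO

(B) C3H4O3

mol C = 0.199 g CO₂ ÷ 44.009 g/mol = 0.004522 mol
mol H = 2 × 0.0544 g H₂O ÷ 18.015 g/mol = 0.006039 mol
mass O = 0.133 − (0.05431 + 0.006088) = 0.07260 g → mol O = 0.07260 ÷ 15.999 = 0.004538 mol
Divide by the smallest (0.004522 mol): C 1.000, H 1.336, O 1.004
Multiplying each by 3 gives whole numbers: C 3.00, H 4.01, O 3.01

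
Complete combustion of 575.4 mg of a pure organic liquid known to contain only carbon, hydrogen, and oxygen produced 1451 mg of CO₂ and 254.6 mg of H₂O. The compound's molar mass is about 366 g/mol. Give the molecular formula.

C21H18O6

mol C = 1.451 g CO₂ ÷ 44.009 g/mol = 0.032971 mol
mol H = 2 × 0.2546 g H₂O ÷ 18.015 g/mol = 0.028265 mol
mass O = 0.5754 − (0.39601 + 0.028491) = 0.15090 g → mol O = 0.15090 ÷ 15.999 = 0.0094318 mol
Divide by the smallest (0.0094318 mol): C 3.496, H 2.997, O 1.000
Multiplying each by 2 gives whole numbers: C 6.99, H 5.99, O 2.00
Empirical formula: C7H6O2
Empirical-formula mass = 122.12 g/mol; 366 ÷ 122.12 ≈ 3, so the molecular formula is C21H18O6.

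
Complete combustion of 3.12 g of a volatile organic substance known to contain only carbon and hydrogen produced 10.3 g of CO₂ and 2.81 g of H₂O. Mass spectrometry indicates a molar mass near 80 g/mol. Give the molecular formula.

mol C = 10.3 g CO₂ ÷ 44.009 g/mol = 0.2340 mol
mol H = 2 × 2.81 g H₂O ÷ 18.015 g/mol = 0.3120 mol
Divide by the smallest (0.2340 mol): C 1.000, H 1.333
Multiplying each by 3 gives whole numbers: C 3.00, H 4.00
Empirical formula: C3H4
Empirical-formula mass = 40.06 g/mol; 80 ÷ 40.06 ≈ 2, so the molecular formula is C6H8.

C6H8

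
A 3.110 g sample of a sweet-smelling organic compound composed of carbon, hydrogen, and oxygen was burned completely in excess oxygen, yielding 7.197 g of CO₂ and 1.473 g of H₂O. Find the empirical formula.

C8H8O3

mol C = 7.197 g CO₂ ÷ 44.009 g/mol = 0.16353 mol
mol H = 2 × 1.473 g H₂O ÷ 18.015 g/mol = 0.16353 mol
mass O = 3.110 − (1.9642 + 0.16484) = 0.98095 g → mol O = 0.98095 ÷ 15.999 = 0.061313 mol
Divide by the smallest (0.061313 mol): C 2.667, H 2.667, O 1.000
Multiplying each by 3 gives whole numbers: C 8.00, H 8.00, O 3.00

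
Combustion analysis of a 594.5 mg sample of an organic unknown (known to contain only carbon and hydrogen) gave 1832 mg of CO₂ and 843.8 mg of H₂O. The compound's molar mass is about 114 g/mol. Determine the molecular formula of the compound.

C8H18

mol C = 1.832 g CO₂ ÷ 44.009 g/mol = 0.041628 mol
mol H = 2 × 0.8438 g H₂O ÷ 18.015 g/mol = 0.093677 mol
Divide by the smallest (0.041628 mol): C 1.000, H 2.250
Multiplying each by 4 gives whole numbers: C 4.00, H 9.00
Empirical formula: C4H9
Empirical-formula mass = 57.12 g/mol; 114 ÷ 57.12 ≈ 2, so the molecular formula is C8H18.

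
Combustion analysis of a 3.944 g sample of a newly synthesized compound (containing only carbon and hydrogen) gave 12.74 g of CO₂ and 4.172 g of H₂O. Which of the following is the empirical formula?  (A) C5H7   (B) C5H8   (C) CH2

(B) C5H8

mol C = 12.74 g CO₂ ÷ 44.009 g/mol = 0.28949 mol
mol H = 2 × 4.172 g H₂O ÷ 18.015 g/mol = 0.46317 mol
Divide by the smallest (0.28949 mol): C 1.000, H 1.600
Multiplying each by 5 gives whole numbers: C 5.00, H 8.00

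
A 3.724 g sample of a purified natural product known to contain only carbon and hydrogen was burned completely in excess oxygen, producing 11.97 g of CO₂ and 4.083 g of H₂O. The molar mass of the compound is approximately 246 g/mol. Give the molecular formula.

mol C = 11.97 g CO₂ ÷ 44.009 g/mol = 0.27199 mol
mol H = 2 × 4.083 g H₂O ÷ 18.015 g/mol = 0.45329 mol
Divide by the smallest (0.27199 mol): C 1.000, H 1.667
Multiplying each by 3 gives whole numbers: C 3.00, H 5.00
Empirical formula: C3H5
Empirical-formula mass = 41.07 g/mol; 246 ÷ 41.07 ≈ 6, so the molecular formula is C18H30.

C18H30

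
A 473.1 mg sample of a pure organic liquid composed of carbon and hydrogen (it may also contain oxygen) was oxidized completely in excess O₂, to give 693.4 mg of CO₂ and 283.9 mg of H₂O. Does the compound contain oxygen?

yes

mol C = 0.6934 g CO₂ ÷ 44.009 g/mol = 0.015756 mol
mol H = 2 × 0.2839 g H₂O ÷ 18.015 g/mol = 0.031518 mol
C and H account for only 0.22101 g of the 0.4731 g sample; the remaining 0.25209 g must be oxygen.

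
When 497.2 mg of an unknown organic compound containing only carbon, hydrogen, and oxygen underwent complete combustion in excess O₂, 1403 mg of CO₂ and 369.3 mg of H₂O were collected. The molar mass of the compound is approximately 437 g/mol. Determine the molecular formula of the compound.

C28H36O4

mol C = 1.403 g CO₂ ÷ 44.009 g/mol = 0.031880 mol
mol H = 2 × 0.3693 g H₂O ÷ 18.015 g/mol = 0.040999 mol
mass O = 0.4972 − (0.38291 + 0.041327) = 0.072964 g → mol O = 0.072964 ÷ 15.999 = 0.0045605 mol
Divide by the smallest (0.0045605 mol): C 6.990, H 8.990, O 1.000
Empirical formula: C7H9O
Empirical-formula mass = 109.15 g/mol; 437 ÷ 109.15 ≈ 4, so the molecular formula is C28H36O4.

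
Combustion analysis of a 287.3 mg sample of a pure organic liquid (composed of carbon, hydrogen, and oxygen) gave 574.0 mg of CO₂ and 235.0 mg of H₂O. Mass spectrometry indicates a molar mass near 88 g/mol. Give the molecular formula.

C4H8O2

mol C = 0.5740 g CO₂ ÷ 44.009 g/mol = 0.013043 mol
mol H = 2 × 0.2350 g H₂O ÷ 18.015 g/mol = 0.026089 mol
mass O = 0.2873 − (0.15666 + 0.026298) = 0.10435 g → mol O = 0.10435 ÷ 15.999 = 0.0065220 mol
Divide by the smallest (0.0065220 mol): C 2.000, H 4.000, O 1.000
Empirical formula: C2H4O
Empirical-formula mass = 44.05 g/mol; 88 ÷ 44.05 ≈ 2, so the molecular formula is C4H8O2.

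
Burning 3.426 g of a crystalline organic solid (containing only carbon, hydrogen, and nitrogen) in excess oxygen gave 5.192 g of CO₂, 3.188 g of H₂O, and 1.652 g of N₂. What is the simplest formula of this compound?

CH3N

mol C = 5.192 g CO₂ ÷ 44.009 g/mol = 0.11798 mol
mol H = 2 × 3.188 g H₂O ÷ 18.015 g/mol = 0.35393 mol
mol N = 2 × 1.652 g N₂ ÷ 28.014 g/mol = 0.11794 mol
Divide by the smallest (0.11794 mol): C 1.000, H 3.001, N 1.000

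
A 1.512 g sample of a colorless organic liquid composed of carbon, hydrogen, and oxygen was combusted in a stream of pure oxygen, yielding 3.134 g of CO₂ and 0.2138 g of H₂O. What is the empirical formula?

mol C = 3.134 g CO₂ ÷ 44.009 g/mol = 0.071213 mol
mol H = 2 × 0.2138 g H₂O ÷ 18.015 g/mol = 0.023736 mol
mass O = 1.512 − (0.85534 + 0.023926) = 0.63274 g → mol O = 0.63274 ÷ 15.999 = 0.039549 mol
Divide by the smallest (0.023736 mol): C 3.000, H 1.000, O 1.666
Multiplying each by 3 gives whole numbers: C 9.00, H 3.00, O 5.00

C9H3O5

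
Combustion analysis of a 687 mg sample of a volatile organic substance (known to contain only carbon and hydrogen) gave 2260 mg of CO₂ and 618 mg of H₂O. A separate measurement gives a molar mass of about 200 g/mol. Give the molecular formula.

C15H20

mol C = 2.26 g CO₂ ÷ 44.009 g/mol = 0.05135 mol
mol H = 2 × 0.618 g H₂O ÷ 18.015 g/mol = 0.06861 mol
Divide by the smallest (0.05135 mol): C 1.000, H 1.336
Multiplying each by 3 gives whole numbers: C 3.00, H 4.01
Empirical formula: C3H4
Empirical-formula mass = 40.06 g/mol; 200 ÷ 40.06 ≈ 5, so the molecular formula is C15H20.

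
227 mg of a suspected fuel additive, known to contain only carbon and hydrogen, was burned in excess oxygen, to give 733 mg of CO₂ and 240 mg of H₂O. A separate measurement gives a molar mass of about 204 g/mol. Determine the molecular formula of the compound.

mol C = 0.733 g CO₂ ÷ 44.009 g/mol = 0.01666 mol
mol H = 2 × 0.240 g H₂O ÷ 18.015 g/mol = 0.02664 mol
Divide by the smallest (0.01666 mol): C 1.000, H 1.600
Multiplying each by 5 gives whole numbers: C 5.00, H 8.00
Empirical formula: C5H8
Empirical-formula mass = 68.12 g/mol; 204 ÷ 68.12 ≈ 3, so the molecular formula is C15H24.

C15H24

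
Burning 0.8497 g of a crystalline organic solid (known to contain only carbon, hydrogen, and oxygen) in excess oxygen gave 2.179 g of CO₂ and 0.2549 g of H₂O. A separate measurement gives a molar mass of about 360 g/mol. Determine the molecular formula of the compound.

C21H12O6

mol C = 2.179 g CO₂ ÷ 44.009 g/mol = 0.049513 mol
mol H = 2 × 0.2549 g H₂O ÷ 18.015 g/mol = 0.028299 mol
mass O = 0.8497 − (0.59470 + 0.028525) = 0.22648 g → mol O = 0.22648 ÷ 15.999 = 0.014156 mol
Divide by the smallest (0.014156 mol): C 3.498, H 1.999, O 1.000
Multiplying each by 2 gives whole numbers: C 7.00, H 4.00, O 2.00
Empirical formula: C7H4O2
Empirical-formula mass = 120.11 g/mol; 360 ÷ 120.11 ≈ 3, so the molecular formula is C21H12O6.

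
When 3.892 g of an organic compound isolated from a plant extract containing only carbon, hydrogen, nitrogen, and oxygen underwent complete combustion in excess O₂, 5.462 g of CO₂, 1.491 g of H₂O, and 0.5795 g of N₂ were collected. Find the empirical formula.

mol C = 5.462 g CO₂ ÷ 44.009 g/mol = 0.12411 mol
mol H = 2 × 1.491 g H₂O ÷ 18.015 g/mol = 0.16553 mol
mol N = 2 × 0.5795 g N₂ ÷ 28.014 g/mol = 0.041372 mol
mass O = 3.892 − (1.4907 + 0.16685 + 0.57950) = 1.6550 g → mol O = 1.6550 ÷ 15.999 = 0.10344 mol
Divide by the smallest (0.041372 mol): C 3.000, H 4.001, N 1.000, O 2.500
Multiplying each by 2 gives whole numbers: C 6.00, H 8.00, N 2.00, O 5.00

C6H8N2O5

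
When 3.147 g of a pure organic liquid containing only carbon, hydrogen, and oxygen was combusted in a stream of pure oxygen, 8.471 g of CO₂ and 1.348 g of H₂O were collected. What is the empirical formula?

mol C = 8.471 g CO₂ ÷ 44.009 g/mol = 0.19248 mol
mol H = 2 × 1.348 g H₂O ÷ 18.015 g/mol = 0.14965 mol
mass O = 3.147 − (2.3119 + 0.15085) = 0.68423 g → mol O = 0.68423 ÷ 15.999 = 0.042767 mol
Divide by the smallest (0.042767 mol): C 4.501, H 3.499, O 1.000
Multiplying each by 2 gives whole numbers: C 9.00, H 7.00, O 2.00

C9H7O2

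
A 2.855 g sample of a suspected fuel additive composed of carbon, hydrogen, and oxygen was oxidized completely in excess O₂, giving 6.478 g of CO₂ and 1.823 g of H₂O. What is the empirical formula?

C8H11O3

mol C = 6.478 g CO₂ ÷ 44.009 g/mol = 0.14720 mol
mol H = 2 × 1.823 g H₂O ÷ 18.015 g/mol = 0.20239 mol
mass O = 2.855 − (1.7680 + 0.20401) = 0.88301 g → mol O = 0.88301 ÷ 15.999 = 0.055192 mol
Divide by the smallest (0.055192 mol): C 2.667, H 3.667, O 1.000
Multiplying each by 3 gives whole numbers: C 8.00, H 11.00, O 3.00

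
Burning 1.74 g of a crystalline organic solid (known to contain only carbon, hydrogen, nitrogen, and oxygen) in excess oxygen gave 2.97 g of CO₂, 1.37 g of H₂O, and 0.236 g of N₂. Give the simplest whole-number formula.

mol C = 2.97 g CO₂ ÷ 44.009 g/mol = 0.06749 mol
mol H = 2 × 1.37 g H₂O ÷ 18.015 g/mol = 0.1521 mol
mol N = 2 × 0.236 g N₂ ÷ 28.014 g/mol = 0.01685 mol
mass O = 1.74 − (0.8106 + 0.1533 + 0.2360) = 0.5401 g → mol O = 0.5401 ÷ 15.999 = 0.03376 mol
Divide by the smallest (0.01685 mol): C 4.005, H 9.027, N 1.000, O 2.004

C4H9NO2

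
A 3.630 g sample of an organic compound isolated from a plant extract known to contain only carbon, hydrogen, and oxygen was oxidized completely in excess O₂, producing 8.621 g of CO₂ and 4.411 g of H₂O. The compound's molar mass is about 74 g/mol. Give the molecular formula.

C4H10O

mol C = 8.621 g CO₂ ÷ 44.009 g/mol = 0.19589 mol
mol H = 2 × 4.411 g H₂O ÷ 18.015 g/mol = 0.48970 mol
mass O = 3.630 − (2.3529 + 0.49362) = 0.78352 g → mol O = 0.78352 ÷ 15.999 = 0.048973 mol
Divide by the smallest (0.048973 mol): C 4.000, H 9.999, O 1.000
Empirical formula: C4H10O
Empirical-formula mass = 74.12 g/mol; 74 ÷ 74.12 ≈ 1, so the molecular formula is C4H10O.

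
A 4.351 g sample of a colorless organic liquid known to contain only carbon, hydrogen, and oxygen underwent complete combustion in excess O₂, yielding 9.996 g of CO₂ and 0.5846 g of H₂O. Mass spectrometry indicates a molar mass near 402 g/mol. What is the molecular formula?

mol C = 9.996 g CO₂ ÷ 44.009 g/mol = 0.22714 mol
mol H = 2 × 0.5846 g H₂O ÷ 18.015 g/mol = 0.064901 mol
mass O = 4.351 − (2.7281 + 0.065421) = 1.5575 g → mol O = 1.5575 ÷ 15.999 = 0.097347 mol
Divide by the smallest (0.064901 mol): C 3.500, H 1.000, O 1.500
Multiplying each by 2 gives whole numbers: C 7.00, H 2.00, O 3.00
Empirical formula: C7H2O3
Empirical-formula mass = 134.09 g/mol; 402 ÷ 134.09 ≈ 3, so the molecular formula is C21H6O9.

C21H6O9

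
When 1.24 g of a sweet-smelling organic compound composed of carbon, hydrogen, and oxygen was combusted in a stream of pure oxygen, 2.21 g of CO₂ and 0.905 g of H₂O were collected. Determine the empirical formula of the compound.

C3H6O2

mol C = 2.21 g CO₂ ÷ 44.009 g/mol = 0.05022 mol
mol H = 2 × 0.905 g H₂O ÷ 18.015 g/mol = 0.1005 mol
mass O = 1.24 − (0.6032 + 0.1013) = 0.5356 g → mol O = 0.5356 ÷ 15.999 = 0.03348 mol
Divide by the smallest (0.03348 mol): C 1.500, H 3.001, O 1.000
Multiplying each by 2 gives whole numbers: C 3.00, H 6.00, O 2.00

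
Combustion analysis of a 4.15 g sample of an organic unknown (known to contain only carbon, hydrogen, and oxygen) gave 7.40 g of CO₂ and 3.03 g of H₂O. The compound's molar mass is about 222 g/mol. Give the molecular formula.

mol C = 7.40 g CO₂ ÷ 44.009 g/mol = 0.1681 mol
mol H = 2 × 3.03 g H₂O ÷ 18.015 g/mol = 0.3364 mol
mass O = 4.15 − (2.020 + 0.3391) = 1.791 g → mol O = 1.791 ÷ 15.999 = 0.1120 mol
Divide by the smallest (0.1120 mol): C 1.502, H 3.004, O 1.000
Multiplying each by 2 gives whole numbers: C 3.00, H 6.01, O 2.00
Empirical formula: C3H6O2
Empirical-formula mass = 74.08 g/mol; 222 ÷ 74.08 ≈ 3, so the molecular formula is C9H18O6.

C9H18O6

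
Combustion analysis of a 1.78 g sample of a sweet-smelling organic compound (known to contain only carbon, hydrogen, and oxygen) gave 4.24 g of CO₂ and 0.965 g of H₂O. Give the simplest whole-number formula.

mol C = 4.24 g CO₂ ÷ 44.009 g/mol = 0.09634 mol
mol H = 2 × 0.965 g H₂O ÷ 18.015 g/mol = 0.1071 mol
mass O = 1.78 − (1.157 + 0.1080) = 0.5148 g → mol O = 0.5148 ÷ 15.999 = 0.03218 mol
Divide by the smallest (0.03218 mol): C 2.994, H 3.329, O 1.000
Multiplying each by 3 gives whole numbers: C 8.98, H 9.99, O 3.00

C9H10O3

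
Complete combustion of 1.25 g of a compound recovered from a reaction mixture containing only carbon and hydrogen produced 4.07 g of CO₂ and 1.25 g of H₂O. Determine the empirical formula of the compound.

mol C = 4.07 g CO₂ ÷ 44.009 g/mol = 0.09248 mol
mol H = 2 × 1.25 g H₂O ÷ 18.015 g/mol = 0.1388 mol
Divide by the smallest (0.09248 mol): C 1.000, H 1.501
Multiplying each by 2 gives whole numbers: C 2.00, H 3.00

C2H3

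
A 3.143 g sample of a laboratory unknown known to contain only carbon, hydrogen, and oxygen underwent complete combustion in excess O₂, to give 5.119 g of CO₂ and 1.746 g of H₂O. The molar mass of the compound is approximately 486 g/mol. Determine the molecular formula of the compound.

C18H30O15

mol C = 5.119 g CO₂ ÷ 44.009 g/mol = 0.11632 mol
mol H = 2 × 1.746 g H₂O ÷ 18.015 g/mol = 0.19384 mol
mass O = 3.143 − (1.3971 + 0.19539) = 1.5505 g → mol O = 1.5505 ÷ 15.999 = 0.096914 mol
Divide by the smallest (0.096914 mol): C 1.200, H 2.000, O 1.000
Multiplying each by 5 gives whole numbers: C 6.00, H 10.00, O 5.00
Empirical formula: C6H10O5
Empirical-formula mass = 162.14 g/mol; 486 ÷ 162.14 ≈ 3, so the molecular formula is C18H30O15.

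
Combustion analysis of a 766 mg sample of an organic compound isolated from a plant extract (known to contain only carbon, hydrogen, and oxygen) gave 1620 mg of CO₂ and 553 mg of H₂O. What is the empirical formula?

mol C = 1.62 g CO₂ ÷ 44.009 g/mol = 0.03681 mol
mol H = 2 × 0.553 g H₂O ÷ 18.015 g/mol = 0.06139 mol
mass O = 0.766 − (0.4421 + 0.06188) = 0.2620 g → mol O = 0.2620 ÷ 15.999 = 0.01637 mol
Divide by the smallest (0.01637 mol): C 2.248, H 3.749, O 1.000
Multiplying each by 4 gives whole numbers: C 8.99, H 15.00, O 4.00

C9H15O4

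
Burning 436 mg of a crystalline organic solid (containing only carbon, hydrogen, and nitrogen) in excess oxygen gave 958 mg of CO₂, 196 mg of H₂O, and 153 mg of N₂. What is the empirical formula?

mol C = 0.958 g CO₂ ÷ 44.009 g/mol = 0.02177 mol
mol H = 2 × 0.196 g H₂O ÷ 18.015 g/mol = 0.02176 mol
mol N = 2 × 0.153 g N₂ ÷ 28.014 g/mol = 0.01092 mol
Divide by the smallest (0.01092 mol): C 1.993, H 1.992, N 1.000

C2H2N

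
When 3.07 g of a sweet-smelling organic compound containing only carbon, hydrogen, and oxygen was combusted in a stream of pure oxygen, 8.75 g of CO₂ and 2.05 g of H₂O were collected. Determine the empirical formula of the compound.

C7H8O

mol C = 8.75 g CO₂ ÷ 44.009 g/mol = 0.1988 mol
mol H = 2 × 2.05 g H₂O ÷ 18.015 g/mol = 0.2276 mol
mass O = 3.07 − (2.388 + 0.2294) = 0.4525 g → mol O = 0.4525 ÷ 15.999 = 0.02828 mol
Divide by the smallest (0.02828 mol): C 7.029, H 8.046, O 1.000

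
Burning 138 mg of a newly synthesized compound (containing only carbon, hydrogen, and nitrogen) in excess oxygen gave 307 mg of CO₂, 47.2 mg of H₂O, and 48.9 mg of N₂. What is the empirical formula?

mol C = 0.307 g CO₂ ÷ 44.009 g/mol = 0.006976 mol
mol H = 2 × 0.0472 g H₂O ÷ 18.015 g/mol = 0.005240 mol
mol N = 2 × 0.0489 g N₂ ÷ 28.014 g/mol = 0.003491 mol
Divide by the smallest (0.003491 mol): C 1.998, H 1.501, N 1.000
Multiplying each by 2 gives whole numbers: C 4.00, H 3.00, N 2.00

C4H3N2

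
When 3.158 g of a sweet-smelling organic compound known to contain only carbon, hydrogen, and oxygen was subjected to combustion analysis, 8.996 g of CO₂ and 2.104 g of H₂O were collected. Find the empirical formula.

C7H8O

mol C = 8.996 g CO₂ ÷ 44.009 g/mol = 0.20441 mol
mol H = 2 × 2.104 g H₂O ÷ 18.015 g/mol = 0.23358 mol
mass O = 3.158 − (2.4552 + 0.23545) = 0.46735 g → mol O = 0.46735 ÷ 15.999 = 0.029211 mol
Divide by the smallest (0.029211 mol): C 6.998, H 7.996, O 1.000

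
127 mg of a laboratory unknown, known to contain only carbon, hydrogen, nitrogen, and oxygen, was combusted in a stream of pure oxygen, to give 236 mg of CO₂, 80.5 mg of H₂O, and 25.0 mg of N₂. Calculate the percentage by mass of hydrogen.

mol C = 0.236 g CO₂ ÷ 44.009 g/mol = 0.005363 mol
mol H = 2 × 0.0805 g H₂O ÷ 18.015 g/mol = 0.008937 mol
mol N = 2 × 0.0250 g N₂ ÷ 28.014 g/mol = 0.001785 mol
mass O = 0.127 − (0.06441 + 0.009008 + 0.02500) = 0.02858 g → mol O = 0.02858 ÷ 15.999 = 0.001786 mol
mass % H = 0.009008 g ÷ 0.127 g × 100%

7.1%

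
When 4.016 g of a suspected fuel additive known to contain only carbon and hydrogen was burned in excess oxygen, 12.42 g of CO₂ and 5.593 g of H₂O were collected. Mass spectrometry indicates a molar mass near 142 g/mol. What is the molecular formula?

mol C = 12.42 g CO₂ ÷ 44.009 g/mol = 0.28222 mol
mol H = 2 × 5.593 g H₂O ÷ 18.015 g/mol = 0.62093 mol
Divide by the smallest (0.28222 mol): C 1.000, H 2.200
Multiplying each by 5 gives whole numbers: C 5.00, H 11.00
Empirical formula: C5H11
Empirical-formula mass = 71.14 g/mol; 142 ÷ 71.14 ≈ 2, so the molecular formula is C10H22.

C10H22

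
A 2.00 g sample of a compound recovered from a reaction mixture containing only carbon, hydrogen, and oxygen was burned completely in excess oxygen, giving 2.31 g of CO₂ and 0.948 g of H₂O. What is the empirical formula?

C2H4O3

mol C = 2.31 g CO₂ ÷ 44.009 g/mol = 0.05249 mol
mol H = 2 × 0.948 g H₂O ÷ 18.015 g/mol = 0.1052 mol
mass O = 2.00 − (0.6304 + 0.1061) = 1.263 g → mol O = 1.263 ÷ 15.999 = 0.07897 mol
Divide by the smallest (0.05249 mol): C 1.000, H 2.005, O 1.505
Multiplying each by 2 gives whole numbers: C 2.00, H 4.01, O 3.01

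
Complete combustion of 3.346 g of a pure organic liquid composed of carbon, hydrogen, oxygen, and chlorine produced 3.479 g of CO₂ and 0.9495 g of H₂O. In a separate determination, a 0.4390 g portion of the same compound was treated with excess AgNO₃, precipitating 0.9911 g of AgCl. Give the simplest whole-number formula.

C3H4Cl2O

mol C = 3.479 g CO₂ ÷ 44.009 g/mol = 0.079052 mol
mol H = 2 × 0.9495 g H₂O ÷ 18.015 g/mol = 0.10541 mol
From the AgCl data: mol Cl per gram of compound = (0.9911 ÷ 143.318) ÷ 0.4390 = 0.015753 mol/g, so in the 3.346 g combustion sample mol Cl = 0.052708 mol
mass O = 3.346 − (0.94949 + 0.10626 + 1.8685) = 0.42175 g → mol O = 0.42175 ÷ 15.999 = 0.026361 mol
Divide by the smallest (0.026361 mol): C 2.999, H 3.999, Cl 1.999, O 1.000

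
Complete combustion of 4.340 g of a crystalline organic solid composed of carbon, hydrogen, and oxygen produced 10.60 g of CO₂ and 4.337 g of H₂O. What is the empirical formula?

mol C = 10.60 g CO₂ ÷ 44.009 g/mol = 0.24086 mol
mol H = 2 × 4.337 g H₂O ÷ 18.015 g/mol = 0.48149 mol
mass O = 4.340 − (2.8930 + 0.48534) = 0.96169 g → mol O = 0.96169 ÷ 15.999 = 0.060110 mol
Divide by the smallest (0.060110 mol): C 4.007, H 8.010, O 1.000

C4H8O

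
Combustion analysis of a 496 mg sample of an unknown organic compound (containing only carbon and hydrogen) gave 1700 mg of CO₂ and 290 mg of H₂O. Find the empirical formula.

mol C = 1.70 g CO₂ ÷ 44.009 g/mol = 0.03863 mol
mol H = 2 × 0.290 g H₂O ÷ 18.015 g/mol = 0.03220 mol
Divide by the smallest (0.03220 mol): C 1.200, H 1.000
Multiplying each by 5 gives whole numbers: C 6.00, H 5.00

C6H5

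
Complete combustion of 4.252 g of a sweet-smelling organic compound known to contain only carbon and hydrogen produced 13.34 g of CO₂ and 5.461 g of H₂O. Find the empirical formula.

CH2

mol C = 13.34 g CO₂ ÷ 44.009 g/mol = 0.30312 mol
mol H = 2 × 5.461 g H₂O ÷ 18.015 g/mol = 0.60627 mol
Divide by the smallest (0.30312 mol): C 1.000, H 2.000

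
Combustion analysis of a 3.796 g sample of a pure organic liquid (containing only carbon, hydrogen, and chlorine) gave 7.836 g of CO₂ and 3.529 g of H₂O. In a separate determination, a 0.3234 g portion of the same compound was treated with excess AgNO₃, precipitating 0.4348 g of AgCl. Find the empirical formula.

C5H11Cl

mol C = 7.836 g CO₂ ÷ 44.009 g/mol = 0.17805 mol
mol H = 2 × 3.529 g H₂O ÷ 18.015 g/mol = 0.39178 mol
From the AgCl data: mol Cl per gram of compound = (0.4348 ÷ 143.318) ÷ 0.3234 = 0.0093810 mol/g, so in the 3.796 g combustion sample mol Cl = 0.035610 mol
Divide by the smallest (0.035610 mol): C 5.000, H 11.002, Cl 1.000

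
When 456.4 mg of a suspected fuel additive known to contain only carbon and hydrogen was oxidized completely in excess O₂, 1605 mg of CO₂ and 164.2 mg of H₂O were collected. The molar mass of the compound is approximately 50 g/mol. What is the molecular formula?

mol C = 1.605 g CO₂ ÷ 44.009 g/mol = 0.036470 mol
mol H = 2 × 0.1642 g H₂O ÷ 18.015 g/mol = 0.018229 mol
Divide by the smallest (0.018229 mol): C 2.001, H 1.000
Empirical formula: C2H
Empirical-formula mass = 25.03 g/mol; 50 ÷ 25.03 ≈ 2, so the molecular formula is C4H2.

C4H2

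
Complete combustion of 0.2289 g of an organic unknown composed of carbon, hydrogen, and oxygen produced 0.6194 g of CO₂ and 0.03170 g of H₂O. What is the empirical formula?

mol C = 0.6194 g CO₂ ÷ 44.009 g/mol = 0.014074 mol
mol H = 2 × 0.03170 g H₂O ÷ 18.015 g/mol = 0.0035193 mol
mass O = 0.2289 − (0.16905 + 0.0035474) = 0.056305 g → mol O = 0.056305 ÷ 15.999 = 0.0035193 mol
Divide by the smallest (0.0035193 mol): C 3.999, H 1.000, O 1.000

C4HO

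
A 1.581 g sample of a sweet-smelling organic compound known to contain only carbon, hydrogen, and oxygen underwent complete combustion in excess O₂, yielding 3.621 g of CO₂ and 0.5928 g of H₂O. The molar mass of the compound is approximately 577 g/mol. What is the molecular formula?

C30H24O12

mol C = 3.621 g CO₂ ÷ 44.009 g/mol = 0.082279 mol
mol H = 2 × 0.5928 g H₂O ÷ 18.015 g/mol = 0.065812 mol
mass O = 1.581 − (0.98825 + 0.066338) = 0.52641 g → mol O = 0.52641 ÷ 15.999 = 0.032903 mol
Divide by the smallest (0.032903 mol): C 2.501, H 2.000, O 1.000
Multiplying each by 2 gives whole numbers: C 5.00, H 4.00, O 2.00
Empirical formula: C5H4O2
Empirical-formula mass = 96.08 g/mol; 577 ÷ 96.08 ≈ 6, so the molecular formula is C30H24O12.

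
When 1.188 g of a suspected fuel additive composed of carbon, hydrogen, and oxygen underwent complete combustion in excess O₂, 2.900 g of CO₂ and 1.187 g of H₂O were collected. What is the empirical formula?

C4H8O

mol C = 2.900 g CO₂ ÷ 44.009 g/mol = 0.065896 mol
mol H = 2 × 1.187 g H₂O ÷ 18.015 g/mol = 0.13178 mol
mass O = 1.188 − (0.79147 + 0.13283) = 0.26369 g → mol O = 0.26369 ÷ 15.999 = 0.016482 mol
Divide by the smallest (0.016482 mol): C 3.998, H 7.995, O 1.000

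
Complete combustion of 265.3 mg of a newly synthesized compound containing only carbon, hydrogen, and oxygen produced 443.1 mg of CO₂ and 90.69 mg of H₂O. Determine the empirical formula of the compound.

mol C = 0.4431 g CO₂ ÷ 44.009 g/mol = 0.010068 mol
mol H = 2 × 0.09069 g H₂O ÷ 18.015 g/mol = 0.010068 mol
mass O = 0.2653 − (0.12093 + 0.010149) = 0.13422 g → mol O = 0.13422 ÷ 15.999 = 0.0083893 mol
Divide by the smallest (0.0083893 mol): C 1.200, H 1.200, O 1.000
Multiplying each by 5 gives whole numbers: C 6.00, H 6.00, O 5.00

C6H6O5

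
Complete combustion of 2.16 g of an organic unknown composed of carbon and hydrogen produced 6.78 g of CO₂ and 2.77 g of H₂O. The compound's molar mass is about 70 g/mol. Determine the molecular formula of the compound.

mol C = 6.78 g CO₂ ÷ 44.009 g/mol = 0.1541 mol
mol H = 2 × 2.77 g H₂O ÷ 18.015 g/mol = 0.3075 mol
Divide by the smallest (0.1541 mol): C 1.000, H 1.996
Empirical formula: CH2
Empirical-formula mass = 14.03 g/mol; 70 ÷ 14.03 ≈ 5, so the molecular formula is C5H10.

C5H10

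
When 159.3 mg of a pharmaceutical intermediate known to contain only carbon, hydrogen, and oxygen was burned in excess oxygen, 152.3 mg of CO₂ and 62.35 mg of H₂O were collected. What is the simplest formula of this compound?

CH2O2

mol C = 0.1523 g CO₂ ÷ 44.009 g/mol = 0.0034607 mol
mol H = 2 × 0.06235 g H₂O ÷ 18.015 g/mol = 0.0069220 mol
mass O = 0.1593 − (0.041566 + 0.0069774) = 0.11076 g → mol O = 0.11076 ÷ 15.999 = 0.0069227 mol
Divide by the smallest (0.0034607 mol): C 1.000, H 2.000, O 2.000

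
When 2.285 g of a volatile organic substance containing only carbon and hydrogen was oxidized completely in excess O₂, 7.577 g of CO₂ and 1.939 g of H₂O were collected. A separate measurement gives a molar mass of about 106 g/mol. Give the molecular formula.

mol C = 7.577 g CO₂ ÷ 44.009 g/mol = 0.17217 mol
mol H = 2 × 1.939 g H₂O ÷ 18.015 g/mol = 0.21527 mol
Divide by the smallest (0.17217 mol): C 1.000, H 1.250
Multiplying each by 4 gives whole numbers: C 4.00, H 5.00
Empirical formula: C4H5
Empirical-formula mass = 53.08 g/mol; 106 ÷ 53.08 ≈ 2, so the molecular formula is C8H10.

C8H10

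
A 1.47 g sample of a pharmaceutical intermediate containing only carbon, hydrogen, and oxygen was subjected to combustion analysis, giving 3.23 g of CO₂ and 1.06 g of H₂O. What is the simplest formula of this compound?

mol C = 3.23 g CO₂ ÷ 44.009 g/mol = 0.07339 mol
mol H = 2 × 1.06 g H₂O ÷ 18.015 g/mol = 0.1177 mol
mass O = 1.47 − (0.8815 + 0.1186) = 0.4698 g → mol O = 0.4698 ÷ 15.999 = 0.02937 mol
Divide by the smallest (0.02937 mol): C 2.499, H 4.007, O 1.000
Multiplying each by 2 gives whole numbers: C 5.00, H 8.01, O 2.00

C5H8O2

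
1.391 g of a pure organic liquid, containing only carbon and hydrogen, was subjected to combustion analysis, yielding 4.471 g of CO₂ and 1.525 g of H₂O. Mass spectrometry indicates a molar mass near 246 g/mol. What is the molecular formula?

C18H30

mol C = 4.471 g CO₂ ÷ 44.009 g/mol = 0.10159 mol
mol H = 2 × 1.525 g H₂O ÷ 18.015 g/mol = 0.16930 mol
Divide by the smallest (0.10159 mol): C 1.000, H 1.666
Multiplying each by 3 gives whole numbers: C 3.00, H 5.00
Empirical formula: C3H5
Empirical-formula mass = 41.07 g/mol; 246 ÷ 41.07 ≈ 6, so the molecular formula is C18H30.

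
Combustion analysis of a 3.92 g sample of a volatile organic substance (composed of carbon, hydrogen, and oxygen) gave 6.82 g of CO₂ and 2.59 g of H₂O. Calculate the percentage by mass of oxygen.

mol C = 6.82 g CO₂ ÷ 44.009 g/mol = 0.1550 mol
mol H = 2 × 2.59 g H₂O ÷ 18.015 g/mol = 0.2875 mol
mass O = 3.92 − (1.861 + 0.2898) = 1.769 g → mol O = 1.769 ÷ 15.999 = 0.1106 mol
mass % O = 1.769 g ÷ 3.92 g × 100%

45.1%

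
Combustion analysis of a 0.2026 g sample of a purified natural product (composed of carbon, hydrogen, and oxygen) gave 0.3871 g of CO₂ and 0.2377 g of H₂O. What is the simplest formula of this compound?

mol C = 0.3871 g CO₂ ÷ 44.009 g/mol = 0.0087959 mol
mol H = 2 × 0.2377 g H₂O ÷ 18.015 g/mol = 0.026389 mol
mass O = 0.2026 − (0.10565 + 0.026600) = 0.070352 g → mol O = 0.070352 ÷ 15.999 = 0.0043973 mol
Divide by the smallest (0.0043973 mol): C 2.000, H 6.001, O 1.000

C2H6O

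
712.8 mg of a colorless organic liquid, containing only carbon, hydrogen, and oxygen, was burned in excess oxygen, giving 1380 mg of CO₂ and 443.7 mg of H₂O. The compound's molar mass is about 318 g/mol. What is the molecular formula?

mol C = 1.380 g CO₂ ÷ 44.009 g/mol = 0.031357 mol
mol H = 2 × 0.4437 g H₂O ÷ 18.015 g/mol = 0.049259 mol
mass O = 0.7128 − (0.37663 + 0.049653) = 0.28652 g → mol O = 0.28652 ÷ 15.999 = 0.017908 mol
Divide by the smallest (0.017908 mol): C 1.751, H 2.751, O 1.000
Multiplying each by 4 gives whole numbers: C 7.00, H 11.00, O 4.00
Empirical formula: C7H11O4
Empirical-formula mass = 159.16 g/mol; 318 ÷ 159.16 ≈ 2, so the molecular formula is C14H22O8.

C14H22O8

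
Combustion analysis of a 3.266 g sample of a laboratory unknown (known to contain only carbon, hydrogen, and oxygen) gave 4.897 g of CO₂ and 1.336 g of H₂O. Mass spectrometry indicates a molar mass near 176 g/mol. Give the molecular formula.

mol C = 4.897 g CO₂ ÷ 44.009 g/mol = 0.11127 mol
mol H = 2 × 1.336 g H₂O ÷ 18.015 g/mol = 0.14832 mol
mass O = 3.266 − (1.3365 + 0.14951) = 1.7800 g → mol O = 1.7800 ÷ 15.999 = 0.11126 mol
Divide by the smallest (0.11126 mol): C 1.000, H 1.333, O 1.000
Multiplying each by 3 gives whole numbers: C 3.00, H 4.00, O 3.00
Empirical formula: C3H4O3
Empirical-formula mass = 88.06 g/mol; 176 ÷ 88.06 ≈ 2, so the molecular formula is C6H8O6.

C6H8O6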